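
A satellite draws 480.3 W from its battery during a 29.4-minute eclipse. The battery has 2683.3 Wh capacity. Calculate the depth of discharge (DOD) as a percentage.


E_used = P * t / 60 = 480.3 * 29.4 / 60 = 235.3470 Wh
DOD = E_used / E_total * 100 = 235.3470 / 2683.3 * 100
DOD = 8.7708 %

8.7708 %


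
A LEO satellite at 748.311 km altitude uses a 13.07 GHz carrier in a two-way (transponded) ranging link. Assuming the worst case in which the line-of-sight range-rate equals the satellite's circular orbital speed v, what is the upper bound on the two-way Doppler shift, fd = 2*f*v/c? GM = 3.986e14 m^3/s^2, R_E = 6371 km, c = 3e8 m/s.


r = 7.119311e+06 m
v = sqrt(mu/r) = 7482.5506 m/s (worst-case radial velocity)
f = 13.07 GHz = 1.307e+10 Hz
fd = 2*f*v/c = 2*1.307e+10*7482.5506/3.0e+08
fd = 651979.5790 Hz

651979.5790 Hz


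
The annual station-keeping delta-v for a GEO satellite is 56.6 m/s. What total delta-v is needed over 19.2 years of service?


dV = rate * years = 56.6 * 19.2
dV = 1086.7200 m/s

1086.7200 m/s


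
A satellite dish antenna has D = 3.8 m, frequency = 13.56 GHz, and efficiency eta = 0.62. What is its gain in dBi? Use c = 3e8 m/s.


lambda = c/f = 3e8 / 1.356e+10 = 0.02212389 m
G = eta*(pi*D/lambda)^2 = 0.62*(pi*3.8/0.02212389)^2
G = 180524.2285 (linear)
G = 10*log10(180524.2285) = 52.5654 dBi

52.5654 dBi


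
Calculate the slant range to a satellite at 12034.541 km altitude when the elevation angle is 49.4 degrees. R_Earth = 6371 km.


h = 12034.541 km, el = 49.4 deg
d = -R_E*sin(el) + sqrt((R_E*sin(el))^2 + 2*R_E*h + h^2)
d = -6371.0000*sin(0.8621927) + sqrt((6371.0000*0.7592713)^2 + 2*6371.0000*12034.541 + 12034.541^2)
d = 13095.1653 km

13095.1653 km


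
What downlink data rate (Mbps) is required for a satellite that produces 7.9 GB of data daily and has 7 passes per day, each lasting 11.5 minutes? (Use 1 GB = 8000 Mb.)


total contact time = 7 * 11.5 * 60 = 4830.0000 s
data = 7.9 GB = 63200.0000 Mb
rate = 63200.0000 / 4830.0000 = 13.0849 Mbps

13.0849 Mbps


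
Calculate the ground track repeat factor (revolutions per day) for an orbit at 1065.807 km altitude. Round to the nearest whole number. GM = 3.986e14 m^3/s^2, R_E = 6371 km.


r = 7.436807e+06 m
T = 2*pi*sqrt(r^3/mu) = 6382.5024 s = 106.3750 min
revs/day = 1440 / 106.3750 = 13.5370
Rounded: 14 revolutions per day

14 revolutions per day


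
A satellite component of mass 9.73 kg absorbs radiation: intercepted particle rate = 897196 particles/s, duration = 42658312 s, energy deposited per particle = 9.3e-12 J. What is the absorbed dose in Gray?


Total energy deposited = rate * time * E_per
  = 897196 * 42658312 * 9.3e-12 = 355.9377 J
Dose = E_total / mass = 355.9377 / 9.73
Dose = 36.5815 Gy

36.5815 Gy


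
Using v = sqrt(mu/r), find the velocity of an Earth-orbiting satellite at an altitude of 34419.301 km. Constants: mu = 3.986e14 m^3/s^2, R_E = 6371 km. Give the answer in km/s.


r = R_E + alt = 6371.0 + 34419.301 = 40790.3010 km = 4.0790301e+07 m
v = sqrt(mu/r) = sqrt(3.986e14 / 4.0790301e+07) = 3126.0088 m/s = 3.1260 km/s

3.1260 km/s


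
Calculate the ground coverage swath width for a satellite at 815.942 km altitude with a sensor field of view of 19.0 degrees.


FOV = 19.0 deg = 0.3316126 rad
swath = 2 * alt * tan(FOV/2) = 2 * 815.942 * tan(0.1658063)
swath = 2 * 815.942 * 0.1673426
swath = 273.0837 km

273.0837 km


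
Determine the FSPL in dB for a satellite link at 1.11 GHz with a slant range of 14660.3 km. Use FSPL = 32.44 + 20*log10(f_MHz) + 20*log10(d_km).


f = 1.11 GHz = 1110.0000 MHz
d = 14660.3 km
FSPL = 32.44 + 20*log10(1110.0000) + 20*log10(14660.3)
FSPL = 32.44 + 60.9065 + 83.3229
FSPL = 176.6693 dB

176.6693 dB


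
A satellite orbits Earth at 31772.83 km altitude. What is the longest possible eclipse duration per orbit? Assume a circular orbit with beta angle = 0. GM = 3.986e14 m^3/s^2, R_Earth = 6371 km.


r = 38143.8300 km
T = 1235.6527 min
Eclipse fraction = arcsin(R_E/r)/pi = arcsin(6371.0000/38143.8300)/pi
= arcsin(0.1670257)/pi = 0.05341629
Eclipse duration = 0.05341629 * 1235.6527 = 66.0040 min

66.0040 minutes


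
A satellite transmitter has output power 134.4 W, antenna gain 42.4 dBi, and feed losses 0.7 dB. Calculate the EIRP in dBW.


Pt = 134.4 W = 21.2840 dBW
EIRP = Pt_dBW + Gt - losses = 21.2840 + 42.4 - 0.7 = 62.9840 dBW

62.9840 dBW


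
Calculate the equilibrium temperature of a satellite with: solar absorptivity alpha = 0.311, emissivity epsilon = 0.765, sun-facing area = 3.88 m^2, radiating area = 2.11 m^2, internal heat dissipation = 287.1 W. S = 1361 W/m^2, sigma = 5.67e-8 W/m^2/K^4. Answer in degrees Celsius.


Numerator = alpha*S*A_sun + Q_int = 0.311*1361*3.88 + 287.1 = 1929.3915 W
Denominator = eps*sigma*A_rad = 0.765*5.67e-8*2.11 = 9.1522305e-08 W/K^4
T^4 = 2.1081107e+10 K^4
T = 381.0424 K = 107.8924 C

107.8924 degrees Celsius


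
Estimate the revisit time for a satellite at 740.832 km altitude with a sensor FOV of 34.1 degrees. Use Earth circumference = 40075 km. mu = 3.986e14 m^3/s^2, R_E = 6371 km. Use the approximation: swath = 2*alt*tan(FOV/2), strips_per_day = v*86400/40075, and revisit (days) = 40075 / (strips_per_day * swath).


swath = 2*740.832*tan(0.2975786) = 454.4044 km
v = sqrt(mu/r) = 7486.4840 m/s = 7.4865 km/s
strips/day = v*86400/40075 = 7.4865*86400/40075 = 16.1405
coverage/day = strips * swath = 16.1405 * 454.4044 = 7334.3329 km
revisit = 40075 / 7334.3329 = 5.4640 days

5.4640 days


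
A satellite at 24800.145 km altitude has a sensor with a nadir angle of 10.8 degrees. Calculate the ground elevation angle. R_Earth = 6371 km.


r = R_E + alt = 31171.1450 km
Law of sines in the satellite / Earth-center / ground-point triangle:
  sin(nadir)/R_E = sin(90 + el)/r  =>  cos(el) = (r/R_E)*sin(nadir)
cos(el) = (31171.1450 / 6371.0000) * sin(10.8 deg) = 0.9167933
el = arccos(0.9167933) = 23.5383 deg
(Earth-central angle = 90 - nadir - el = 55.6617 deg)

23.5383 degrees


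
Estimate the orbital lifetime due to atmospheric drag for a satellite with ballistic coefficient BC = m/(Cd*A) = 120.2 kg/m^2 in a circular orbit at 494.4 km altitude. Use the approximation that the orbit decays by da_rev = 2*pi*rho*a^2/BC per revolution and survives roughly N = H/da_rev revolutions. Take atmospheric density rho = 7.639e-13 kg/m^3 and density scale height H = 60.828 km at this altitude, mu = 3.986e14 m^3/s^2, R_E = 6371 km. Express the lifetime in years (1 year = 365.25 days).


a = R_E + alt = 6865.4000 km = 6.8654e+06 m
da_rev = 2*pi*rho*a^2/BC = 2*pi*7.639e-13*(6.8654e+06)^2/120.2 = 1.882104 m per revolution
N = H/da_rev = 60828.0000 m / 1.882104 m = 32319.1504 revolutions
P = 2*pi*sqrt(a^3/mu) = 5661.2194 s
lifetime = N*P = 32319.1504 * 5661.2194 = 1.829658e+08 s = 2117.6598 days
years = 2117.6598 / 365.25 = 5.7978 years

5.7978 years


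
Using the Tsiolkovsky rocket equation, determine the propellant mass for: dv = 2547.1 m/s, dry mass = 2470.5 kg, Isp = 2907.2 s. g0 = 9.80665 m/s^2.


ve = Isp * g0 = 2907.2 * 9.80665 = 28509.892880 m/s
mass ratio = exp(dv/ve) = exp(2547.1/28509.892880) = 1.09345337
m_prop = m_dry * (mr - 1) = 2470.5 * (1.09345337 - 1)
m_prop = 230.8766 kg

230.8766 kg


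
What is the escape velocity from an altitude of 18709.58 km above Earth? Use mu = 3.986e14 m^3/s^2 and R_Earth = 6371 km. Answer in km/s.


r = 6371.0 + 18709.58 = 25080.5800 km = 2.508058e+07 m
v_esc = sqrt(2*mu/r) = sqrt(2*3.986e14 / 2.508058e+07)
v_esc = 5637.8674 m/s = 5.6379 km/s

5.6379 km/s


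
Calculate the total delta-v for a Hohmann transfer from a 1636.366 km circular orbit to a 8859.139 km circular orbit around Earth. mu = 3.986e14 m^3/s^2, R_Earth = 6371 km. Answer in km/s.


r1 = 8007.3660 km = 8.007366e+06 m
r2 = 15230.1390 km = 1.5230139e+07 m
dv1 = sqrt(mu/r1)*(sqrt(2*r2/(r1+r2)) - 1) = 1022.4186 m/s
dv2 = sqrt(mu/r2)*(1 - sqrt(2*r1/(r1+r2))) = 868.8417 m/s
total dv = |dv1| + |dv2| = 1022.4186 + 868.8417 = 1891.2603 m/s = 1.8913 km/s

1.8913 km/s


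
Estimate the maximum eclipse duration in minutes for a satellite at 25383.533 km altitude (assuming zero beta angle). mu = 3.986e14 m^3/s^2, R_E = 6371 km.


r = 31754.5330 km
T = 938.5741 min
Eclipse fraction = arcsin(R_E/r)/pi = arcsin(6371.0000/31754.5330)/pi
= arcsin(0.2006328)/pi = 0.0642998
Eclipse duration = 0.0642998 * 938.5741 = 60.3501 min

60.3501 minutes


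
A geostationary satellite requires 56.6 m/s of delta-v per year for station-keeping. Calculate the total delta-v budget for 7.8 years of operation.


dV = rate * years = 56.6 * 7.8
dV = 441.4800 m/s

441.4800 m/s


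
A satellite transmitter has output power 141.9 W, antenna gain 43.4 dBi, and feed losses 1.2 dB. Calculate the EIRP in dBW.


Pt = 141.9 W = 21.5198 dBW
EIRP = Pt_dBW + Gt - losses = 21.5198 + 43.4 - 1.2 = 63.7198 dBW

63.7198 dBW


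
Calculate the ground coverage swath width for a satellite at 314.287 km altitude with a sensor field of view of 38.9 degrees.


FOV = 38.9 deg = 0.6789331 rad
swath = 2 * alt * tan(FOV/2) = 2 * 314.287 * tan(0.3394665)
swath = 2 * 314.287 * 0.3531368
swath = 221.9726 km

221.9726 km


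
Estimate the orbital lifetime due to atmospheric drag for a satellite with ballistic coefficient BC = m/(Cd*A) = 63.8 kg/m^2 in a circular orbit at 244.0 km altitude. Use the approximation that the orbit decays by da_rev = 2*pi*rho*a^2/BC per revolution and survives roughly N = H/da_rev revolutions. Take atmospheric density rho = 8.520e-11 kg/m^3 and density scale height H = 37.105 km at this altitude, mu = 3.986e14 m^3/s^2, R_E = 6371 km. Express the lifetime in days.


a = R_E + alt = 6615.0000 km = 6.615e+06 m
da_rev = 2*pi*rho*a^2/BC = 2*pi*8.520e-11*(6.615e+06)^2/63.8 = 367.162638 m per revolution
N = H/da_rev = 37105.0000 m / 367.162638 m = 101.0588 revolutions
P = 2*pi*sqrt(a^3/mu) = 5354.3406 s
lifetime = N*P = 101.0588 * 5354.3406 = 541103.0083 s = 6.2628 days

6.2628 days


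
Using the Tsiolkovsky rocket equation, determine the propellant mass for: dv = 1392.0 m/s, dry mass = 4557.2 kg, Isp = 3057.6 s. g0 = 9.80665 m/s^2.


ve = Isp * g0 = 3057.6 * 9.80665 = 29984.813040 m/s
mass ratio = exp(dv/ve) = exp(1392.0/29984.813040) = 1.04751794
m_prop = m_dry * (mr - 1) = 4557.2 * (1.04751794 - 1)
m_prop = 216.5488 kg

216.5488 kg


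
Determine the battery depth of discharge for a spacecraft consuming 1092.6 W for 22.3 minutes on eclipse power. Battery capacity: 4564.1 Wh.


E_used = P * t / 60 = 1092.6 * 22.3 / 60 = 406.0830 Wh
DOD = E_used / E_total * 100 = 406.0830 / 4564.1 * 100
DOD = 8.8973 %

8.8973 %


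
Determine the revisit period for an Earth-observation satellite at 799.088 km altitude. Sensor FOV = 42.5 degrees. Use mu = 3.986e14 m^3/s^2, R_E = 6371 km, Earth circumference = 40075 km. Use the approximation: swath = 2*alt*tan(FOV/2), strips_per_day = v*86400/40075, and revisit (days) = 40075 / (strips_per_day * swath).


swath = 2*799.088*tan(0.3708825) = 621.4967 km
v = sqrt(mu/r) = 7456.0087 m/s = 7.4560 km/s
strips/day = v*86400/40075 = 7.4560*86400/40075 = 16.0748
coverage/day = strips * swath = 16.0748 * 621.4967 = 9990.4583 km
revisit = 40075 / 9990.4583 = 4.0113 days

4.0113 days


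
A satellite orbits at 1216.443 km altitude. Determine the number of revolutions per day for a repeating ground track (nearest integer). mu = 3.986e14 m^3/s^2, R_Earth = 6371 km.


r = 7.587443e+06 m
T = 2*pi*sqrt(r^3/mu) = 6577.4020 s = 109.6234 min
revs/day = 1440 / 109.6234 = 13.1359
Rounded: 13 revolutions per day

13 revolutions per day


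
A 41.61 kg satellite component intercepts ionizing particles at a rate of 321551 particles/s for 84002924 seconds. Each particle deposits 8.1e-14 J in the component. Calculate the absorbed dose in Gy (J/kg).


Total energy deposited = rate * time * E_per
  = 321551 * 84002924 * 8.1e-14 = 2.1879 J
Dose = E_total / mass = 2.1879 / 41.61
Dose = 0.05258133 Gy

0.0526 Gy


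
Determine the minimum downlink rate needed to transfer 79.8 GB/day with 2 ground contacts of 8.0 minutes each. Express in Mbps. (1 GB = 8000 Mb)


total contact time = 2 * 8.0 * 60 = 960.0000 s
data = 79.8 GB = 638400.0000 Mb
rate = 638400.0000 / 960.0000 = 665.0000 Mbps

665.0000 Mbps


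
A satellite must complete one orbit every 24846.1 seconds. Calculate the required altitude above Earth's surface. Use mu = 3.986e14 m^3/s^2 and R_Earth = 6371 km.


T = 24846.1 s
r = (mu*T^2/(4*pi^2))^(1/3) = (3.986e14 * 24846.1^2 / (4*pi^2))^(1/3)
r = 1.8403397e+07 m = 18403.3974 km
alt = r - R_E = 18403.3974 - 6371 = 12032.3974 km

12032.3974 km


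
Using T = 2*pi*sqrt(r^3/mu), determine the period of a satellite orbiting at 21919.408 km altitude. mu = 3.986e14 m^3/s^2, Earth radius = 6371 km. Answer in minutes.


r = 28290.4080 km = 2.8290408e+07 m
T = 2*pi*sqrt(r^3/mu) = 2*pi*sqrt(2.2642148e+22 / 3.986e14)
T = 47355.4576 s = 789.2576 min

789.2576 minutes


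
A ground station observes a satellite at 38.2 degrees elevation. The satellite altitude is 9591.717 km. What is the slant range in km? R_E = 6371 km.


h = 9591.717 km, el = 38.2 deg
d = -R_E*sin(el) + sqrt((R_E*sin(el))^2 + 2*R_E*h + h^2)
d = -6371.0000*sin(0.6667158) + sqrt((6371.0000*0.6184084)^2 + 2*6371.0000*9591.717 + 9591.717^2)
d = 11217.3411 km

11217.3411 km


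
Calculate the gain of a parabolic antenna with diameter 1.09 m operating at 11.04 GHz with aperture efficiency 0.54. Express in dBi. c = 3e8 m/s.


lambda = c/f = 3e8 / 1.104e+10 = 0.02717391 m
G = eta*(pi*D/lambda)^2 = 0.54*(pi*1.09/0.02717391)^2
G = 8575.1582 (linear)
G = 10*log10(8575.1582) = 39.3324 dBi

39.3324 dBi


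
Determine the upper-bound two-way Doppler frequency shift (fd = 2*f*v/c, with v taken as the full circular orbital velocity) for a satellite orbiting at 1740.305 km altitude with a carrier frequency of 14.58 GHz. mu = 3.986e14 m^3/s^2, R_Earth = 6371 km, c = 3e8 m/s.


r = 8.111305e+06 m
v = sqrt(mu/r) = 7010.0850 m/s (worst-case radial velocity)
f = 14.58 GHz = 1.458e+10 Hz
fd = 2*f*v/c = 2*1.458e+10*7010.0850/3.0e+08
fd = 681380.2576 Hz

681380.2576 Hz


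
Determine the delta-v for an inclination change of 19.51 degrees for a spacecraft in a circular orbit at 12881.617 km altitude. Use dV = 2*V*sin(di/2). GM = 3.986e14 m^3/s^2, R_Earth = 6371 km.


r = 19252.6170 km = 1.9252617e+07 m
V = sqrt(mu/r) = 4550.1295 m/s
di = 19.51 deg = 0.3405137 rad
dV = 2*V*sin(di/2) = 2*4550.1295*sin(0.1702569)
dV = 1541.9070 m/s = 1.5419 km/s

1.5419 km/s


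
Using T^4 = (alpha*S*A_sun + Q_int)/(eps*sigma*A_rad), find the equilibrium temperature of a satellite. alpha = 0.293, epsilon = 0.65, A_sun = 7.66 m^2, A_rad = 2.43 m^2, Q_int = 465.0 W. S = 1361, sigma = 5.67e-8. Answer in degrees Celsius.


Numerator = alpha*S*A_sun + Q_int = 0.293*1361*7.66 + 465.0 = 3519.6012 W
Denominator = eps*sigma*A_rad = 0.65*5.67e-8*2.43 = 8.955765e-08 W/K^4
T^4 = 3.9299838e+10 K^4
T = 445.2436 K = 172.0936 C

172.0936 degrees Celsius


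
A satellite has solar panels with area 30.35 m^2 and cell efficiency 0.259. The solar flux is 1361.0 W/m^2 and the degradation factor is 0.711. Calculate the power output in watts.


P = area * eta * S * degradation
P = 30.35 * 0.259 * 1361.0 * 0.711
P = 7606.5230 W

7606.5230 W


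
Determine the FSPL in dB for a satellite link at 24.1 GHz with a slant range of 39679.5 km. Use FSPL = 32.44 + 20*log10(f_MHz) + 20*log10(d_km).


f = 24.1 GHz = 24100.0000 MHz
d = 39679.5 km
FSPL = 32.44 + 20*log10(24100.0000) + 20*log10(39679.5)
FSPL = 32.44 + 87.6403 + 91.9713
FSPL = 212.0517 dB

212.0517 dB


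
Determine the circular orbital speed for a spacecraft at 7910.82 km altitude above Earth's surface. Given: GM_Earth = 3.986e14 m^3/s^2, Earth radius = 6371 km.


r = R_E + alt = 6371.0 + 7910.82 = 14281.8200 km = 1.428182e+07 m
v = sqrt(mu/r) = sqrt(3.986e14 / 1.428182e+07) = 5282.9545 m/s = 5.2830 km/s

5.2830 km/s


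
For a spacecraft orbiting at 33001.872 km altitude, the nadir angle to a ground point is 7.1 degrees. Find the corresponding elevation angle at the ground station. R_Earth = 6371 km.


r = R_E + alt = 39372.8720 km
Law of sines in the satellite / Earth-center / ground-point triangle:
  sin(nadir)/R_E = sin(90 + el)/r  =>  cos(el) = (r/R_E)*sin(nadir)
cos(el) = (39372.8720 / 6371.0000) * sin(7.1 deg) = 0.7638589
el = arccos(0.7638589) = 40.1944 deg
(Earth-central angle = 90 - nadir - el = 42.7056 deg)

40.1944 degrees


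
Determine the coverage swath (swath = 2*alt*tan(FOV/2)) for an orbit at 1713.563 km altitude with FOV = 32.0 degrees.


FOV = 32.0 deg = 0.5585054 rad
swath = 2 * alt * tan(FOV/2) = 2 * 1713.563 * tan(0.2792527)
swath = 2 * 1713.563 * 0.2867454
swath = 982.7126 km

982.7126 km


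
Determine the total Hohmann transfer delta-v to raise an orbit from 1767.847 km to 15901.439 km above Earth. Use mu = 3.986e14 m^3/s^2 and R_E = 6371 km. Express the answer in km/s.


r1 = 8138.8470 km = 8.138847e+06 m
r2 = 22272.4390 km = 2.2272439e+07 m
dv1 = sqrt(mu/r1)*(sqrt(2*r2/(r1+r2)) - 1) = 1471.4993 m/s
dv2 = sqrt(mu/r2)*(1 - sqrt(2*r1/(r1+r2))) = 1135.4099 m/s
total dv = |dv1| + |dv2| = 1471.4993 + 1135.4099 = 2606.9092 m/s = 2.6069 km/s

2.6069 km/s


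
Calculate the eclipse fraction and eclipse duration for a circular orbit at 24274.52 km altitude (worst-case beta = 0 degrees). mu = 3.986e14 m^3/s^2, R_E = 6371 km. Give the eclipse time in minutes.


r = 30645.5200 km
T = 889.8370 min
Eclipse fraction = arcsin(R_E/r)/pi = arcsin(6371.0000/30645.5200)/pi
= arcsin(0.2078934)/pi = 0.0666607
Eclipse duration = 0.0666607 * 889.8370 = 59.3172 min

59.3172 minutes


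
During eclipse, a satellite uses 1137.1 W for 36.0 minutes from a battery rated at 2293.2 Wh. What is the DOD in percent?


E_used = P * t / 60 = 1137.1 * 36.0 / 60 = 682.2600 Wh
DOD = E_used / E_total * 100 = 682.2600 / 2293.2 * 100
DOD = 29.7514 %

29.7514 %


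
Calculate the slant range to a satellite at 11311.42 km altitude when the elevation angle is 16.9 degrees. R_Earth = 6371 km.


h = 11311.42 km, el = 16.9 deg
d = -R_E*sin(el) + sqrt((R_E*sin(el))^2 + 2*R_E*h + h^2)
d = -6371.0000*sin(0.2949606) + sqrt((6371.0000*0.2907022)^2 + 2*6371.0000*11311.42 + 11311.42^2)
d = 14746.3843 km

14746.3843 km


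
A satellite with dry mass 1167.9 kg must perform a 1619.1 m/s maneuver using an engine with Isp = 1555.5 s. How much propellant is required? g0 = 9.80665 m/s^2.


ve = Isp * g0 = 1555.5 * 9.80665 = 15254.244075 m/s
mass ratio = exp(dv/ve) = exp(1619.1/15254.244075) = 1.11197860
m_prop = m_dry * (mr - 1) = 1167.9 * (1.11197860 - 1)
m_prop = 130.7798 kg

130.7798 kg


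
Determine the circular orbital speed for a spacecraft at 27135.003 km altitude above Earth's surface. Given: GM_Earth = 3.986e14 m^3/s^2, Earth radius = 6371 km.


r = R_E + alt = 6371.0 + 27135.003 = 33506.0030 km = 3.3506003e+07 m
v = sqrt(mu/r) = sqrt(3.986e14 / 3.3506003e+07) = 3449.1123 m/s = 3.4491 km/s

3.4491 km/s


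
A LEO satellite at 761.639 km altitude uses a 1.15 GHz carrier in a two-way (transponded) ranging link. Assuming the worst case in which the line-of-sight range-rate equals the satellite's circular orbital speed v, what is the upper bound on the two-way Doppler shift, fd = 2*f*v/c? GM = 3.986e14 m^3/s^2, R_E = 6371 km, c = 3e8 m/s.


r = 7.132639e+06 m
v = sqrt(mu/r) = 7475.5564 m/s (worst-case radial velocity)
f = 1.15 GHz = 1.15e+09 Hz
fd = 2*f*v/c = 2*1.15e+09*7475.5564/3.0e+08
fd = 57312.5994 Hz

57312.5994 Hz


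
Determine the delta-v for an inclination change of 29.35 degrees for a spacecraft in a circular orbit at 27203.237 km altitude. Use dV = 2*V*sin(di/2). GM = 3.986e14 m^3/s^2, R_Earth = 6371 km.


r = 33574.2370 km = 3.3574237e+07 m
V = sqrt(mu/r) = 3445.6057 m/s
di = 29.35 deg = 0.5122541 rad
dV = 2*V*sin(di/2) = 2*3445.6057*sin(0.2561271)
dV = 1745.7910 m/s = 1.7458 km/s

1.7458 km/s


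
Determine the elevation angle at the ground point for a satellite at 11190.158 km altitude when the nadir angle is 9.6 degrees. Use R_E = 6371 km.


r = R_E + alt = 17561.1580 km
Law of sines in the satellite / Earth-center / ground-point triangle:
  sin(nadir)/R_E = sin(90 + el)/r  =>  cos(el) = (r/R_E)*sin(nadir)
cos(el) = (17561.1580 / 6371.0000) * sin(9.6 deg) = 0.4596849
el = arccos(0.4596849) = 62.6332 deg
(Earth-central angle = 90 - nadir - el = 17.7668 deg)

62.6332 degrees


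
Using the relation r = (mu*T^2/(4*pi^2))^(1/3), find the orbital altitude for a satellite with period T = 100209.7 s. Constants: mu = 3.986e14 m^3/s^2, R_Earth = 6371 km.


T = 100209.7 s
r = (mu*T^2/(4*pi^2))^(1/3) = (3.986e14 * 100209.7^2 / (4*pi^2))^(1/3)
r = 4.663003e+07 m = 46630.0299 km
alt = r - R_E = 46630.0299 - 6371 = 40259.0299 km

40259.0299 km


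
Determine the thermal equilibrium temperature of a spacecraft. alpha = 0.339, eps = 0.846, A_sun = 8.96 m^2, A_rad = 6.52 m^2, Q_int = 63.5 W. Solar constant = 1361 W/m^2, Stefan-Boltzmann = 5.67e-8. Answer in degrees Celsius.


Numerator = alpha*S*A_sun + Q_int = 0.339*1361*8.96 + 63.5 = 4197.4558 W
Denominator = eps*sigma*A_rad = 0.846*5.67e-8*6.52 = 3.1275266e-07 W/K^4
T^4 = 1.3421007e+10 K^4
T = 340.3661 K = 67.2161 C

67.2161 degrees Celsius


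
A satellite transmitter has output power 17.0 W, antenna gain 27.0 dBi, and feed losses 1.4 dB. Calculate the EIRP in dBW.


Pt = 17.0 W = 12.3045 dBW
EIRP = Pt_dBW + Gt - losses = 12.3045 + 27.0 - 1.4 = 37.9045 dBW

37.9045 dBW


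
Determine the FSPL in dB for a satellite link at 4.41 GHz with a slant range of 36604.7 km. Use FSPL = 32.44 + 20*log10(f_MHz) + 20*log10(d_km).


f = 4.41 GHz = 4410.0000 MHz
d = 36604.7 km
FSPL = 32.44 + 20*log10(4410.0000) + 20*log10(36604.7)
FSPL = 32.44 + 72.8888 + 91.2707
FSPL = 196.5995 dB

196.5995 dB


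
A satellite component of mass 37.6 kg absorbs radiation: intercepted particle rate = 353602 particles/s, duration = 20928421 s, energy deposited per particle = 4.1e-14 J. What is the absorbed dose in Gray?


Total energy deposited = rate * time * E_per
  = 353602 * 20928421 * 4.1e-14 = 0.3034136 J
Dose = E_total / mass = 0.3034136 / 37.6
Dose = 0.00806951 Gy

0.0081 Gy


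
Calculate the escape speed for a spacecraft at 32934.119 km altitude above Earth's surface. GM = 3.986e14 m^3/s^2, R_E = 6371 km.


r = 6371.0 + 32934.119 = 39305.1190 km = 3.9305119e+07 m
v_esc = sqrt(2*mu/r) = sqrt(2*3.986e14 / 3.9305119e+07)
v_esc = 4503.5925 m/s = 4.5036 km/s

4.5036 km/s


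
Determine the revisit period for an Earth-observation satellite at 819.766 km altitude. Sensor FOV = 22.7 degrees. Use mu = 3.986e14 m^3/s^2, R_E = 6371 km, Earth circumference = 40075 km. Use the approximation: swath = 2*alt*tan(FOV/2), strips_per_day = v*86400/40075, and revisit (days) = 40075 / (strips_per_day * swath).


swath = 2*819.766*tan(0.1980949) = 329.0990 km
v = sqrt(mu/r) = 7445.2806 m/s = 7.4453 km/s
strips/day = v*86400/40075 = 7.4453*86400/40075 = 16.0517
coverage/day = strips * swath = 16.0517 * 329.0990 = 5282.6009 km
revisit = 40075 / 5282.6009 = 7.5862 days

7.5862 days


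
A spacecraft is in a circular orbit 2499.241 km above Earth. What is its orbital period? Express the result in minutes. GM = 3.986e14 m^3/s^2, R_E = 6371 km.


r = 8870.2410 km = 8.870241e+06 m
T = 2*pi*sqrt(r^3/mu) = 2*pi*sqrt(6.9792099e+20 / 3.986e14)
T = 8314.0829 s = 138.5680 min

138.5680 minutes


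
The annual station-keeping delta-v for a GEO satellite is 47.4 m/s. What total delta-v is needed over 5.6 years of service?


dV = rate * years = 47.4 * 5.6
dV = 265.4400 m/s

265.4400 m/s


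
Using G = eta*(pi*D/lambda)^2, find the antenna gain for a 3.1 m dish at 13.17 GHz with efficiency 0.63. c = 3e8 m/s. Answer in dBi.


lambda = c/f = 3e8 / 1.317e+10 = 0.02277904 m
G = eta*(pi*D/lambda)^2 = 0.63*(pi*3.1/0.02277904)^2
G = 115157.6312 (linear)
G = 10*log10(115157.6312) = 50.6129 dBi

50.6129 dBi


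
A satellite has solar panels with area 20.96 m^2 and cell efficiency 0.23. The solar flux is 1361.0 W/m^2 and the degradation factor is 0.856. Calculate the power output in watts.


P = area * eta * S * degradation
P = 20.96 * 0.23 * 1361.0 * 0.856
P = 5616.3091 W

5616.3091 W


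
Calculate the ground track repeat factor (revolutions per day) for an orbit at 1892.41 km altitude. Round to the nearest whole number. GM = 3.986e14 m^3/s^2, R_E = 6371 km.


r = 8.26341e+06 m
T = 2*pi*sqrt(r^3/mu) = 7475.6709 s = 124.5945 min
revs/day = 1440 / 124.5945 = 11.5575
Rounded: 12 revolutions per day

12 revolutions per day


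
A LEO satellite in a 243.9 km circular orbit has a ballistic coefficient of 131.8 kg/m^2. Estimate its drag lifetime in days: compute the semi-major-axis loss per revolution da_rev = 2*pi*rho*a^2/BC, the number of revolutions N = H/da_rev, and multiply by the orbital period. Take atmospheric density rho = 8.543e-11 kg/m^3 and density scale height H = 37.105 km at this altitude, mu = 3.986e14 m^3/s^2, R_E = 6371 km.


a = R_E + alt = 6614.9000 km = 6.6149e+06 m
da_rev = 2*pi*rho*a^2/BC = 2*pi*8.543e-11*(6.6149e+06)^2/131.8 = 178.205634 m per revolution
N = H/da_rev = 37105.0000 m / 178.205634 m = 208.2145 revolutions
P = 2*pi*sqrt(a^3/mu) = 5354.2192 s
lifetime = N*P = 208.2145 * 5354.2192 = 1.1148262e+06 s = 12.9031 days

12.9031 days


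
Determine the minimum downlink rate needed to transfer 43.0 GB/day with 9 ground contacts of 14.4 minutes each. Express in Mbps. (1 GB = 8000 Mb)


total contact time = 9 * 14.4 * 60 = 7776.0000 s
data = 43.0 GB = 344000.0000 Mb
rate = 344000.0000 / 7776.0000 = 44.2387 Mbps

44.2387 Mbps


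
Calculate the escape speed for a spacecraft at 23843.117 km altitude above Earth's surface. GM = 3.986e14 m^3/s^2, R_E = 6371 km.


r = 6371.0 + 23843.117 = 30214.1170 km = 3.0214117e+07 m
v_esc = sqrt(2*mu/r) = sqrt(2*3.986e14 / 3.0214117e+07)
v_esc = 5136.6348 m/s = 5.1366 km/s

5.1366 km/s


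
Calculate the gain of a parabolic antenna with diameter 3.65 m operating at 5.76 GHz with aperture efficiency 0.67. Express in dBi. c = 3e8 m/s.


lambda = c/f = 3e8 / 5.76e+09 = 0.05208333 m
G = eta*(pi*D/lambda)^2 = 0.67*(pi*3.65/0.05208333)^2
G = 32476.0151 (linear)
G = 10*log10(32476.0151) = 45.1156 dBi

45.1156 dBi


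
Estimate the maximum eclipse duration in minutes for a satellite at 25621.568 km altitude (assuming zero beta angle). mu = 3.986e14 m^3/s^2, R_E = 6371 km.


r = 31992.5680 km
T = 949.1473 min
Eclipse fraction = arcsin(R_E/r)/pi = arcsin(6371.0000/31992.5680)/pi
= arcsin(0.19914)/pi = 0.06381485
Eclipse duration = 0.06381485 * 949.1473 = 60.5697 min

60.5697 minutes


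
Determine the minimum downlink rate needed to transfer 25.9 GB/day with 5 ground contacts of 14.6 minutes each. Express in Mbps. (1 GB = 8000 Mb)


total contact time = 5 * 14.6 * 60 = 4380.0000 s
data = 25.9 GB = 207200.0000 Mb
rate = 207200.0000 / 4380.0000 = 47.3059 Mbps

47.3059 Mbps


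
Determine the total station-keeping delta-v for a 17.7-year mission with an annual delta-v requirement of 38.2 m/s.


dV = rate * years = 38.2 * 17.7
dV = 676.1400 m/s

676.1400 m/s


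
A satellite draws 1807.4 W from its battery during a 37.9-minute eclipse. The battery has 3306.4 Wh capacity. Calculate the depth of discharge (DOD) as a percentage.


E_used = P * t / 60 = 1807.4 * 37.9 / 60 = 1141.6743 Wh
DOD = E_used / E_total * 100 = 1141.6743 / 3306.4 * 100
DOD = 34.5292 %

34.5292 %


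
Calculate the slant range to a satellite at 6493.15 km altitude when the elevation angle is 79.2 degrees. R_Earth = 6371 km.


h = 6493.15 km, el = 79.2 deg
d = -R_E*sin(el) + sqrt((R_E*sin(el))^2 + 2*R_E*h + h^2)
d = -6371.0000*sin(1.3823) + sqrt((6371.0000*0.9822873)^2 + 2*6371.0000*6493.15 + 6493.15^2)
d = 6550.4849 km

6550.4849 km


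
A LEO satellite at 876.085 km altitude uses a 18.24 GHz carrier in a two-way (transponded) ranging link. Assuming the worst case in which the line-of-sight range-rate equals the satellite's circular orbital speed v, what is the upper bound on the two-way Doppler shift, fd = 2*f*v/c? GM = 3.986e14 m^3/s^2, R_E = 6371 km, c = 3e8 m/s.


r = 7.247085e+06 m
v = sqrt(mu/r) = 7416.2945 m/s (worst-case radial velocity)
f = 18.24 GHz = 1.824e+10 Hz
fd = 2*f*v/c = 2*1.824e+10*7416.2945/3.0e+08
fd = 901821.4161 Hz

901821.4161 Hz


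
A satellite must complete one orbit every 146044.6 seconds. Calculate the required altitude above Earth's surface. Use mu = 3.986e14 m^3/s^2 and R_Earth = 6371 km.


T = 146044.6 s
r = (mu*T^2/(4*pi^2))^(1/3) = (3.986e14 * 146044.6^2 / (4*pi^2))^(1/3)
r = 5.9939924e+07 m = 59939.9240 km
alt = r - R_E = 59939.9240 - 6371 = 53568.9240 km

53568.9240 km


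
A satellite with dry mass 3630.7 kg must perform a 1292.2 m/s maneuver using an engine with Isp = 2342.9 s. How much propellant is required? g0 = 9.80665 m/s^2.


ve = Isp * g0 = 2342.9 * 9.80665 = 22976.000285 m/s
mass ratio = exp(dv/ve) = exp(1292.2/22976.000285) = 1.05785291
m_prop = m_dry * (mr - 1) = 3630.7 * (1.05785291 - 1)
m_prop = 210.0465 kg

210.0465 kg


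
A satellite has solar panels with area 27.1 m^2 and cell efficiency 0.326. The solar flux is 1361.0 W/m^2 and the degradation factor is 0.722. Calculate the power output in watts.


P = area * eta * S * degradation
P = 27.1 * 0.326 * 1361.0 * 0.722
P = 8681.2490 W

8681.2490 W


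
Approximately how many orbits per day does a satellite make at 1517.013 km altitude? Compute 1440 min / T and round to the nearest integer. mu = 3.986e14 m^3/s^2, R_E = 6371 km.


r = 7.888013e+06 m
T = 2*pi*sqrt(r^3/mu) = 6972.0846 s = 116.2014 min
revs/day = 1440 / 116.2014 = 12.3923
Rounded: 12 revolutions per day

12 revolutions per day


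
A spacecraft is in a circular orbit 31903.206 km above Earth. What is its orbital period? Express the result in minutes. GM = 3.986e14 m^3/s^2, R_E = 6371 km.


r = 38274.2060 km = 3.8274206e+07 m
T = 2*pi*sqrt(r^3/mu) = 2*pi*sqrt(5.6068453e+22 / 3.986e14)
T = 74519.5985 s = 1241.9933 min

1241.9933 minutes


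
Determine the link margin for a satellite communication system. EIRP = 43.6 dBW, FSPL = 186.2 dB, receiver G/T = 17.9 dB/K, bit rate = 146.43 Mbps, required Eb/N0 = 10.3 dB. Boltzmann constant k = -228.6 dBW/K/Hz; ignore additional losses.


C/N0 = EIRP - FSPL + G/T - k = 43.6 - 186.2 + 17.9 - (-228.6)
C/N0 = 103.9000 dB-Hz
R_b = 146.43 Mbps = 1.4643e+08 bps -> 10*log10(R_b) = 81.6563 dB-Hz
Eb/N0 = C/N0 - 10*log10(R_b) = 103.9000 - 81.6563 = 22.2437 dB
Margin = Eb/N0 - Eb/N0_req = 22.2437 - 10.3 = 11.9437 dB (link closes)

11.9437 dB


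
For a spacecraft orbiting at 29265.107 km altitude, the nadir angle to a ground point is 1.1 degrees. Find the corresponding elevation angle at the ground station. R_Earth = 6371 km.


r = R_E + alt = 35636.1070 km
Law of sines in the satellite / Earth-center / ground-point triangle:
  sin(nadir)/R_E = sin(90 + el)/r  =>  cos(el) = (r/R_E)*sin(nadir)
cos(el) = (35636.1070 / 6371.0000) * sin(1.1 deg) = 0.1073806
el = arccos(0.1073806) = 83.8357 deg
(Earth-central angle = 90 - nadir - el = 5.0643 deg)

83.8357 degrees


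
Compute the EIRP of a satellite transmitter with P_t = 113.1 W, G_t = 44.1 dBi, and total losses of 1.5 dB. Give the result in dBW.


Pt = 113.1 W = 20.5346 dBW
EIRP = Pt_dBW + Gt - losses = 20.5346 + 44.1 - 1.5 = 63.1346 dBW

63.1346 dBW


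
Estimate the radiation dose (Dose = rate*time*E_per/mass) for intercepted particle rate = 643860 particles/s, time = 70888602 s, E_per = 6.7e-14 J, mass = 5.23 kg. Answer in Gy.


Total energy deposited = rate * time * E_per
  = 643860 * 70888602 * 6.7e-14 = 3.0580 J
Dose = E_total / mass = 3.0580 / 5.23
Dose = 0.5847106 Gy

0.5847 Gy


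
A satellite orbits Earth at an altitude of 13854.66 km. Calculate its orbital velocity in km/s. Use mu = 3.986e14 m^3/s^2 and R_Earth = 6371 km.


r = R_E + alt = 6371.0 + 13854.66 = 20225.6600 km = 2.022566e+07 m
v = sqrt(mu/r) = sqrt(3.986e14 / 2.022566e+07) = 4439.3286 m/s = 4.4393 km/s

4.4393 km/s


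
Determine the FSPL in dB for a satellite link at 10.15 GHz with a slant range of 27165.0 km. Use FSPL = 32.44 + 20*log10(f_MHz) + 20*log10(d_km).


f = 10.15 GHz = 10150.0000 MHz
d = 27165.0 km
FSPL = 32.44 + 20*log10(10150.0000) + 20*log10(27165.0)
FSPL = 32.44 + 80.1293 + 88.6802
FSPL = 201.2495 dB

201.2495 dB


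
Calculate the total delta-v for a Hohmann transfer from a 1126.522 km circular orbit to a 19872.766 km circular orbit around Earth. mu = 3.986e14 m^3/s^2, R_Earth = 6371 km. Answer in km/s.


r1 = 7497.5220 km = 7.497522e+06 m
r2 = 26243.7660 km = 2.6243766e+07 m
dv1 = sqrt(mu/r1)*(sqrt(2*r2/(r1+r2)) - 1) = 1802.6627 m/s
dv2 = sqrt(mu/r2)*(1 - sqrt(2*r1/(r1+r2))) = 1299.1692 m/s
total dv = |dv1| + |dv2| = 1802.6627 + 1299.1692 = 3101.8319 m/s = 3.1018 km/s

3.1018 km/s


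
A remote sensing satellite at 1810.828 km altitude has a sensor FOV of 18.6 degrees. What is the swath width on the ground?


FOV = 18.6 deg = 0.3246312 rad
swath = 2 * alt * tan(FOV/2) = 2 * 1810.828 * tan(0.1623156)
swath = 2 * 1810.828 * 0.1637563
swath = 593.0689 km

593.0689 km


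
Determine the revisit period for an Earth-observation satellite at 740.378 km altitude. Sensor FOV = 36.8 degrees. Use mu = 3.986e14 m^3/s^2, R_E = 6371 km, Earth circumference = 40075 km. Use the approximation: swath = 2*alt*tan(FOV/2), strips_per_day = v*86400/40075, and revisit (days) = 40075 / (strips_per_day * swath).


swath = 2*740.378*tan(0.3211406) = 492.5820 km
v = sqrt(mu/r) = 7486.7230 m/s = 7.4867 km/s
strips/day = v*86400/40075 = 7.4867*86400/40075 = 16.1411
coverage/day = strips * swath = 16.1411 * 492.5820 = 7950.7936 km
revisit = 40075 / 7950.7936 = 5.0404 days

5.0404 days


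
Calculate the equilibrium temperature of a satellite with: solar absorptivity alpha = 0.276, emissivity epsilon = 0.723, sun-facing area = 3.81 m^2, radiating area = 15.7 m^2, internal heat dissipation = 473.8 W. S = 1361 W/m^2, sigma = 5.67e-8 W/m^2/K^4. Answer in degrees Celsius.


Numerator = alpha*S*A_sun + Q_int = 0.276*1361*3.81 + 473.8 = 1904.9732 W
Denominator = eps*sigma*A_rad = 0.723*5.67e-8*15.7 = 6.4360737e-07 W/K^4
T^4 = 2.9598374e+09 K^4
T = 233.2475 K = -39.9025 C

-39.9025 degrees Celsius


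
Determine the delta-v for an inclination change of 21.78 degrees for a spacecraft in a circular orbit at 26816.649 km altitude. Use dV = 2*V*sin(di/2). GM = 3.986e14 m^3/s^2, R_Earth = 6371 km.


r = 33187.6490 km = 3.3187649e+07 m
V = sqrt(mu/r) = 3465.6157 m/s
di = 21.78 deg = 0.3801327 rad
dV = 2*V*sin(di/2) = 2*3465.6157*sin(0.1900664)
dV = 1309.4764 m/s = 1.3095 km/s

1.3095 km/s


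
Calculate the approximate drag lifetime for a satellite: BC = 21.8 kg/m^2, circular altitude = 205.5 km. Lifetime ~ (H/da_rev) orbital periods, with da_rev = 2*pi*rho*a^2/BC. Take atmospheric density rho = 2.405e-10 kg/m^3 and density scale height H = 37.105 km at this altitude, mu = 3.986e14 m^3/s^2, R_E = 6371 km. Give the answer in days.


a = R_E + alt = 6576.5000 km = 6.5765e+06 m
da_rev = 2*pi*rho*a^2/BC = 2*pi*2.405e-10*(6.5765e+06)^2/21.8 = 2997.975672 m per revolution
N = H/da_rev = 37105.0000 m / 2997.975672 m = 12.3767 revolutions
P = 2*pi*sqrt(a^3/mu) = 5307.6644 s
lifetime = N*P = 12.3767 * 5307.6644 = 65691.2899 s = 0.7603159 days

0.7603 days


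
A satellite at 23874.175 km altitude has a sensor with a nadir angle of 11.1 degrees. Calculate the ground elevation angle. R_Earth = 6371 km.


r = R_E + alt = 30245.1750 km
Law of sines in the satellite / Earth-center / ground-point triangle:
  sin(nadir)/R_E = sin(90 + el)/r  =>  cos(el) = (r/R_E)*sin(nadir)
cos(el) = (30245.1750 / 6371.0000) * sin(11.1 deg) = 0.9139634
el = arccos(0.9139634) = 23.9411 deg
(Earth-central angle = 90 - nadir - el = 54.9589 deg)

23.9411 degrees


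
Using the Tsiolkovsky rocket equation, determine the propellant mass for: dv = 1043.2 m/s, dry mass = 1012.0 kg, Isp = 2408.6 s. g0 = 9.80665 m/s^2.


ve = Isp * g0 = 2408.6 * 9.80665 = 23620.297190 m/s
mass ratio = exp(dv/ve) = exp(1043.2/23620.297190) = 1.04515521
m_prop = m_dry * (mr - 1) = 1012.0 * (1.04515521 - 1)
m_prop = 45.6971 kg

45.6971 kg


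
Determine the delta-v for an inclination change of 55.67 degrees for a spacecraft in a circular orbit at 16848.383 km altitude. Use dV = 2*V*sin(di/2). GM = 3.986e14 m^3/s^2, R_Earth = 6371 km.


r = 23219.3830 km = 2.3219383e+07 m
V = sqrt(mu/r) = 4143.2707 m/s
di = 55.67 deg = 0.9716248 rad
dV = 2*V*sin(di/2) = 2*4143.2707*sin(0.4858124)
dV = 3869.2092 m/s = 3.8692 km/s

3.8692 km/s


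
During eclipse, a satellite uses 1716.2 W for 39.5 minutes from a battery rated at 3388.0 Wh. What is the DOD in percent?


E_used = P * t / 60 = 1716.2 * 39.5 / 60 = 1129.8317 Wh
DOD = E_used / E_total * 100 = 1129.8317 / 3388.0 * 100
DOD = 33.3480 %

33.3480 %


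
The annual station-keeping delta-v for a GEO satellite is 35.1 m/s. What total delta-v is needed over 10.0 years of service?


dV = rate * years = 35.1 * 10.0
dV = 351.0000 m/s

351.0000 m/s


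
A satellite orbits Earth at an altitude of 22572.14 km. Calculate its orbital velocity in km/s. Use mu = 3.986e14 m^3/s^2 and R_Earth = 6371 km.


r = R_E + alt = 6371.0 + 22572.14 = 28943.1400 km = 2.894314e+07 m
v = sqrt(mu/r) = sqrt(3.986e14 / 2.894314e+07) = 3711.0416 m/s = 3.7110 km/s

3.7110 km/s


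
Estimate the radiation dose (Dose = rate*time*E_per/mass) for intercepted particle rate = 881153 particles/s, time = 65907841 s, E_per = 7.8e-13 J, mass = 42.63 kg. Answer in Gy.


Total energy deposited = rate * time * E_per
  = 881153 * 65907841 * 7.8e-13 = 45.2984 J
Dose = E_total / mass = 45.2984 / 42.63
Dose = 1.0626 Gy

1.0626 Gy


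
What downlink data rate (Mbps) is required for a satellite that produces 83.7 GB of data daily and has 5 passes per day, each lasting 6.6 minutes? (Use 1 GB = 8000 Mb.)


total contact time = 5 * 6.6 * 60 = 1980.0000 s
data = 83.7 GB = 669600.0000 Mb
rate = 669600.0000 / 1980.0000 = 338.1818 Mbps

338.1818 Mbps


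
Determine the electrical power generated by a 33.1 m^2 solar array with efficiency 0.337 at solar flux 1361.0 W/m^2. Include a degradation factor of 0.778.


P = area * eta * S * degradation
P = 33.1 * 0.337 * 1361.0 * 0.778
P = 11811.2433 W

11811.2433 W


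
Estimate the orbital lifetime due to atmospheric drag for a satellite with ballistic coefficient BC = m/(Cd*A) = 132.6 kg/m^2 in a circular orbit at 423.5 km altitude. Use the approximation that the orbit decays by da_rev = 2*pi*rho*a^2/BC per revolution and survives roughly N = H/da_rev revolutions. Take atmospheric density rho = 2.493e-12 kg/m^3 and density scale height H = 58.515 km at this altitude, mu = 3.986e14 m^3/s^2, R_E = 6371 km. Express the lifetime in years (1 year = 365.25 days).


a = R_E + alt = 6794.5000 km = 6.7945e+06 m
da_rev = 2*pi*rho*a^2/BC = 2*pi*2.493e-12*(6.7945e+06)^2/132.6 = 5.453479 m per revolution
N = H/da_rev = 58515.0000 m / 5.453479 m = 10729.8483 revolutions
P = 2*pi*sqrt(a^3/mu) = 5573.7499 s
lifetime = N*P = 10729.8483 * 5573.7499 = 5.980549e+07 s = 692.1932 days
years = 692.1932 / 365.25 = 1.8951 years

1.8951 years


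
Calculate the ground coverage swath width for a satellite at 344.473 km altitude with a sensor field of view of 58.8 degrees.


FOV = 58.8 deg = 1.0263 rad
swath = 2 * alt * tan(FOV/2) = 2 * 344.473 * tan(0.5131268)
swath = 2 * 344.473 * 0.563471
swath = 388.2011 km

388.2011 km


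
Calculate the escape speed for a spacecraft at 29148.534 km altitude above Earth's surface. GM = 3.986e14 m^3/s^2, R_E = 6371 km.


r = 6371.0 + 29148.534 = 35519.5340 km = 3.5519534e+07 m
v_esc = sqrt(2*mu/r) = sqrt(2*3.986e14 / 3.5519534e+07)
v_esc = 4737.5086 m/s = 4.7375 km/s

4.7375 km/s


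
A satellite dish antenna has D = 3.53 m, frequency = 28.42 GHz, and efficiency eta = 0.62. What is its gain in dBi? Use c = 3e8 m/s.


lambda = c/f = 3e8 / 2.842e+10 = 0.01055595 m
G = eta*(pi*D/lambda)^2 = 0.62*(pi*3.53/0.01055595)^2
G = 684299.9108 (linear)
G = 10*log10(684299.9108) = 58.3525 dBi

58.3525 dBi


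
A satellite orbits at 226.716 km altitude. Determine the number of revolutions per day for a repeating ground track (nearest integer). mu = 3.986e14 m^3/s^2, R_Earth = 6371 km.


r = 6.597716e+06 m
T = 2*pi*sqrt(r^3/mu) = 5333.3692 s = 88.8895 min
revs/day = 1440 / 88.8895 = 16.1999
Rounded: 16 revolutions per day

16 revolutions per day
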